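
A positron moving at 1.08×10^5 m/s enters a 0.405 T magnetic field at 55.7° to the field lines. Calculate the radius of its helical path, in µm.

r ≈ 1.25 µm

Only the perpendicular component v⊥ = v sin55.7° = 8.92×10^4 m/s is bent by the field.
r = m v⊥ /(qB) = (9.11×10^-31)(8.92×10^4) / [(1×1.60×10^-19)(0.405)] = 1.25×10^-6 m.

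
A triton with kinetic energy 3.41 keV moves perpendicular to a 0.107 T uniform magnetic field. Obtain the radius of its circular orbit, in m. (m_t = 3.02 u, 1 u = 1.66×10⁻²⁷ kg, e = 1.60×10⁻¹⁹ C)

Convert the energy: K = 3.41 keV = 5.46×10^-16 J.
v = √(2K/m) = √(2·5.46×10^-16/5.01×10^-27) = 4.67×10^5 m/s.
r = mv/(qB) = (5.01×10^-27)(4.67×10^5) / [(1×1.60×10^-19)(0.107)] = 0.137 m.

r ≈ 0.137 m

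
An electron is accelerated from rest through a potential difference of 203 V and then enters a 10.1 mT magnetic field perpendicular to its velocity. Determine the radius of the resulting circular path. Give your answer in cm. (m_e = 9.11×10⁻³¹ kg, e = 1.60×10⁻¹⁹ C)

The kinetic energy gained is K = qV = (1×1.60×10^-19)(203) = 3.25×10^-17 J.
v = √(2K/m) = 8.44×10^6 m/s.
r = mv/(qB) = (9.11×10^-31)(8.44×10^6) / [(1×1.60×10^-19)(0.0101)] = 4.76×10^-3 m.

r ≈ 0.476 cm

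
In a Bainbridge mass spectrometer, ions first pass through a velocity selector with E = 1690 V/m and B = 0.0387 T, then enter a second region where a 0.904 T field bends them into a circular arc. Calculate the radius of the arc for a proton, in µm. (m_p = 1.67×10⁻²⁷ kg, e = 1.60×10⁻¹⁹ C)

r ≈ 504 µm

The selector passes v = E/B = 1690/0.0387 = 4.37×10^4 m/s.
In the deflection region, r = mv/(qB₂) = (1.67×10^-27)(4.37×10^4) / [(1×1.60×10^-19)(0.904)] = 5.04×10^-4 m.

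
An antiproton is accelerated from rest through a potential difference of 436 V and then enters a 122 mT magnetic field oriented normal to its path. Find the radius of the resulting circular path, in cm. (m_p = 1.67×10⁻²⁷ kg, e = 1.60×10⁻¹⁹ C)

r ≈ 2.47 cm

The kinetic energy gained is K = qV = (1×1.60×10^-19)(436) = 6.98×10^-17 J.
v = √(2K/m) = 2.89×10^5 m/s.
r = mv/(qB) = (1.67×10^-27)(2.89×10^5) / [(1×1.60×10^-19)(0.122)] = 0.0247 m.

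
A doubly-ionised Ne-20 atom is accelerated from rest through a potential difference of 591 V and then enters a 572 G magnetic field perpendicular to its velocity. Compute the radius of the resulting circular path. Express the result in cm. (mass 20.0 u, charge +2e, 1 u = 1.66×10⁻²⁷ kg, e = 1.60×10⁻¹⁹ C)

r ≈ 19.4 cm

The kinetic energy gained is K = qV = (2×1.60×10^-19)(591) = 1.89×10^-16 J.
v = √(2K/m) = 1.07×10^5 m/s.
r = mv/(qB) = (3.32×10^-26)(1.07×10^5) / [(2×1.60×10^-19)(0.0572)] = 0.194 m.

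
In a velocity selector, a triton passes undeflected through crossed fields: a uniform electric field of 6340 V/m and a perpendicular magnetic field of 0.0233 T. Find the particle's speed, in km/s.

v ≈ 272 km/s

For zero net force, qE = qvB, so v = E/B.
v = (6340) / (0.0233) = 2.72×10^5 m/s.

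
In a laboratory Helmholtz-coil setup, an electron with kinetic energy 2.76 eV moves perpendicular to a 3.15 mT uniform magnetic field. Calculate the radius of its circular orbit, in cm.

r ≈ 0.178 cm

Convert the energy: K = 2.76 eV = 4.42×10^-19 J.
v = √(2K/m) = √(2·4.42×10^-19/9.11×10^-31) = 9.85×10^5 m/s.
r = mv/(qB) = (9.11×10^-31)(9.85×10^5) / [(1×1.60×10^-19)(3.15×10^-3)] = 1.78×10^-3 m.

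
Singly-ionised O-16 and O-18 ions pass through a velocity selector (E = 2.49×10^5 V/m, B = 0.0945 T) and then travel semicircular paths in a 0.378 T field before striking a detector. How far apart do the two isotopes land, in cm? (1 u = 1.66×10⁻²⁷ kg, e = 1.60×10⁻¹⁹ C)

Both emerge at v = E/B₁ = 2.63×10^6 m/s.
r = mv/(qB₂), so r₁ = 1.157 m and r₂ = 1.302 m, giving Δr = 0.145 m.
After a semicircle each ion lands a diameter 2r from the entry slit, so the separation is 2Δr = 0.289 m.

Δd ≈ 28.9 cm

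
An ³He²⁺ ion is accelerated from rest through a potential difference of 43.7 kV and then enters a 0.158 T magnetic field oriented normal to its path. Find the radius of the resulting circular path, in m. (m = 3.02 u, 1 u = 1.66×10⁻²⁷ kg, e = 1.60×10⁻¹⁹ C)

r ≈ 0.234 m

The kinetic energy gained is K = qV = (2×1.60×10^-19)(4.37×10^4) = 1.40×10^-14 J.
v = √(2K/m) = 2.36×10^6 m/s.
r = mv/(qB) = (5.01×10^-27)(2.36×10^6) / [(2×1.60×10^-19)(0.158)] = 0.234 m.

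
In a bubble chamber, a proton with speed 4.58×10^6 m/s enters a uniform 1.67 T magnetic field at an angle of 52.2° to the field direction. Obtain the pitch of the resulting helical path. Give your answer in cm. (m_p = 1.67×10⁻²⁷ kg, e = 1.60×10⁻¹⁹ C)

The velocity component along B is v∥ = v cos52.2° = 2.81×10^6 m/s.
The cyclotron period T = 2πm/(qB) = 3.93×10^-8 s is set by m, q, B alone.
Pitch = v∥·T = (2.81×10^6)(3.93×10^-8) = 0.110 m.

pitch ≈ 11.0 cm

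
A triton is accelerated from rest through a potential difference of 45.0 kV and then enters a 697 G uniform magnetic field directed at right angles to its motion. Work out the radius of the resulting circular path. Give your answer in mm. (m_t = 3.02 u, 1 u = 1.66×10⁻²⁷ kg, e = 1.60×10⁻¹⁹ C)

r ≈ 762 mm

The kinetic energy gained is K = qV = (1×1.60×10^-19)(4.50×10^4) = 7.20×10^-15 J.
v = √(2K/m) = 1.69×10^6 m/s.
r = mv/(qB) = (5.01×10^-27)(1.69×10^6) / [(1×1.60×10^-19)(0.0697)] = 0.762 m.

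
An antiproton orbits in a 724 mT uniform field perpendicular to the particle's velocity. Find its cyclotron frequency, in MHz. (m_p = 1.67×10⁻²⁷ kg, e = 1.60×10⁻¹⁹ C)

f = qB/(2πm) = (1×1.60×10^-19)(0.724) / [2π(1.67×10^-27)] = 1.10×10^7 Hz.

f ≈ 11.0 MHz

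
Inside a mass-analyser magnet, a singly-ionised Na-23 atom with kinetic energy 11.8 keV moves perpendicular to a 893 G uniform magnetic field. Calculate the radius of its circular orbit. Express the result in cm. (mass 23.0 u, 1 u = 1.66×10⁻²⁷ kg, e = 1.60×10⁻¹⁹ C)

Convert the energy: K = 11.8 keV = 1.89×10^-15 J.
v = √(2K/m) = √(2·1.89×10^-15/3.82×10^-26) = 3.14×10^5 m/s.
r = mv/(qB) = (3.82×10^-26)(3.14×10^5) / [(1×1.60×10^-19)(0.0893)] = 0.840 m.

r ≈ 84.0 cm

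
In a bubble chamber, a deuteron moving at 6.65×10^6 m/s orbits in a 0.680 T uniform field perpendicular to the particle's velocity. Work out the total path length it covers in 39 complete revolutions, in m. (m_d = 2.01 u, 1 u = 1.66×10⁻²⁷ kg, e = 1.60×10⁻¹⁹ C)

L ≈ 50.0 m

r = mv/(qB) = 0.204 m, so one revolution covers 2πr = 1.28 m.
In 39 revolutions: L = 39·2πr = 50.0 m.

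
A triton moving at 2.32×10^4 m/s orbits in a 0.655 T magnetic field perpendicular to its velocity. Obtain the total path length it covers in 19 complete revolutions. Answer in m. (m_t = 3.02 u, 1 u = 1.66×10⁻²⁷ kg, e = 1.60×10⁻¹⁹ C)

L ≈ 0.132 m

r = mv/(qB) = 1.11×10^-3 m, so one revolution covers 2πr = 6.97×10^-3 m.
In 19 revolutions: L = 19·2πr = 0.132 m.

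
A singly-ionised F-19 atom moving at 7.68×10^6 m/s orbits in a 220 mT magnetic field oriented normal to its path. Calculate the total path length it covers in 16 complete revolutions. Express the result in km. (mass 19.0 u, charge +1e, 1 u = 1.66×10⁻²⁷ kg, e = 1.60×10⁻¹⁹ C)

L ≈ 0.692 km

r = mv/(qB) = 6.88 m, so one revolution covers 2πr = 43.2 m.
In 16 revolutions: L = 16·2πr = 692 m.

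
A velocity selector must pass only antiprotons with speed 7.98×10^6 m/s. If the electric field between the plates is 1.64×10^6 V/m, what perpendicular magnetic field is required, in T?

B ≈ 0.206 T

qE = qvB ⇒ B = E/v = (1.64×10^6) / (7.98×10^6) = 0.206 T.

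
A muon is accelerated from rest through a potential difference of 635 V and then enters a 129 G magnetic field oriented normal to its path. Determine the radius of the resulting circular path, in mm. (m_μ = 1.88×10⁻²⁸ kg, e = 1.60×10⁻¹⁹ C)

r ≈ 94.7 mm

The kinetic energy gained is K = qV = (1×1.60×10^-19)(635) = 1.02×10^-16 J.
v = √(2K/m) = 1.04×10^6 m/s.
r = mv/(qB) = (1.88×10^-28)(1.04×10^6) / [(1×1.60×10^-19)(0.0129)] = 0.0947 m.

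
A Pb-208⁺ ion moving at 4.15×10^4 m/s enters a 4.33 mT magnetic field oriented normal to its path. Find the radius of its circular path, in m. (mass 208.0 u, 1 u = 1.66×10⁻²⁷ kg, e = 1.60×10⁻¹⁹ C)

The magnetic force provides the centripetal force: qvB = mv²/r, so r = mv/(qB).
r = (3.45×10^-25 kg)(4.15×10^4 m/s) / [(1×1.60×10^-19 C)(4.33×10^-3 T)] = 20.7 m.

r ≈ 20.7 m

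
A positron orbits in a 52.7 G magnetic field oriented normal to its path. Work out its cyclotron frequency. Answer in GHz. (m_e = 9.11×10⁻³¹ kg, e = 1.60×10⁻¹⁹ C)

f = qB/(2πm) = (1×1.60×10^-19)(5.27×10^-3) / [2π(9.11×10^-31)] = 1.47×10^8 Hz.

f ≈ 0.147 GHz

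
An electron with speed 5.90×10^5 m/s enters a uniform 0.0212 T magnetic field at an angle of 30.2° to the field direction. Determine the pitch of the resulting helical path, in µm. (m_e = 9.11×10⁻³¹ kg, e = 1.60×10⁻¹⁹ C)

pitch ≈ 860 µm

The velocity component along B is v∥ = v cos30.2° = 5.10×10^5 m/s.
The cyclotron period T = 2πm/(qB) = 1.69×10^-9 s is set by m, q, B alone.
Pitch = v∥·T = (5.10×10^5)(1.69×10^-9) = 8.60×10^-4 m.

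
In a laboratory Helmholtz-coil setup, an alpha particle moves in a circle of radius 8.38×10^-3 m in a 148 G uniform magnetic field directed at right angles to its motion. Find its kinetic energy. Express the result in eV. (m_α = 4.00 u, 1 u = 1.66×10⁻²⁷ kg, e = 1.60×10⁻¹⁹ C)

K ≈ 0.741 eV

v = qBr/m = (2×1.60×10^-19)(0.0148)(8.38×10^-3) / (6.64×10^-27) = 5980 m/s.
K = ½mv² = 0.5·(6.64×10^-27)·(5980)² = 1.19×10^-19 J = 0.741 eV.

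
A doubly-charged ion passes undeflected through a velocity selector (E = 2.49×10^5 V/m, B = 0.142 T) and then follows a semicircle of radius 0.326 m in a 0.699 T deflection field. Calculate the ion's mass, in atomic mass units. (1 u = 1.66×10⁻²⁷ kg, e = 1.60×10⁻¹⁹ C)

v = E/B₁ = 1.75×10^6 m/s.
From r = mv/(qB₂), m = qB₂r/v = (2×1.60×10^-19)(0.699)(0.326) / (1.75×10^6) = 4.16×10^-26 kg.
In atomic mass units: m = 4.16×10^-26 / 1.66×10^-27 = 25.1 u.

m ≈ 25.1 u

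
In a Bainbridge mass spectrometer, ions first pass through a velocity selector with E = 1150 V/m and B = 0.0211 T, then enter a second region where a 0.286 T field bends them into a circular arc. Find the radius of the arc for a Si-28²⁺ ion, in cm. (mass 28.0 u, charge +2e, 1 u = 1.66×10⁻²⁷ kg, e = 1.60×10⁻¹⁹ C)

r ≈ 2.77 cm

The selector passes v = E/B = 1150/0.0211 = 5.45×10^4 m/s.
In the deflection region, r = mv/(qB₂) = (4.65×10^-26)(5.45×10^4) / [(2×1.60×10^-19)(0.286)] = 0.0277 m.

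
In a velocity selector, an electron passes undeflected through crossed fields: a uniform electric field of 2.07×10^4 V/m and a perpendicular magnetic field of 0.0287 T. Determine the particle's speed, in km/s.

v ≈ 721 km/s

For zero net force, qE = qvB, so v = E/B.
v = (2.07×10^4) / (0.0287) = 7.21×10^5 m/s.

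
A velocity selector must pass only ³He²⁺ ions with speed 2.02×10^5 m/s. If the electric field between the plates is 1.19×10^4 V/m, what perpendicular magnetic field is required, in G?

B ≈ 589 G

qE = qvB ⇒ B = E/v = (1.19×10^4) / (2.02×10^5) = 0.0589 T.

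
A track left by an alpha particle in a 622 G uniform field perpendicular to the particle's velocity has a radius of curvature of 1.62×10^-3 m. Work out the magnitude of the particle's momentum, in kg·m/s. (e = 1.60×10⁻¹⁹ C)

p ≈ 3.22×10^-23 kg·m/s

Since qvB = mv²/r, the momentum p = mv = qBr.
p = (2×1.60×10^-19)(0.0622)(1.62×10^-3) = 3.22×10^-23 kg·m/s.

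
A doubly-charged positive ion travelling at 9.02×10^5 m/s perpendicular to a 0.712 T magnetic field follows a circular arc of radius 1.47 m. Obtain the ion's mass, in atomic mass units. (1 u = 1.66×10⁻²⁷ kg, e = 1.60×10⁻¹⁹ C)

qvB = mv²/r ⇒ m = qBr/v.
m = (2×1.60×10^-19)(0.712)(1.47) / (9.02×10^5) = 3.71×10^-25 kg = 224 u.

m ≈ 224 u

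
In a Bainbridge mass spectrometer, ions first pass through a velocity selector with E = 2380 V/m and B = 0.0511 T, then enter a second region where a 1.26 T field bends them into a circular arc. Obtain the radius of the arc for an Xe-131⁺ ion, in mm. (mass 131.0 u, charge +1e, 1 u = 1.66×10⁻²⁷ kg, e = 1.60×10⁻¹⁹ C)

The selector passes v = E/B = 2380/0.0511 = 4.66×10^4 m/s.
In the deflection region, r = mv/(qB₂) = (2.17×10^-25)(4.66×10^4) / [(1×1.60×10^-19)(1.26)] = 0.0502 m.

r ≈ 50.2 mm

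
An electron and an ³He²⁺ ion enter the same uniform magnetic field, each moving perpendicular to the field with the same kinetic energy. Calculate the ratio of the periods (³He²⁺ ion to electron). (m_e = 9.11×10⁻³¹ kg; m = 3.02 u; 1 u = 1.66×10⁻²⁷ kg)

ratio ≈ 2750

T = 2πm/(qB) is independent of speed, so T₂/T₁ = (m₂/q₂)/(m₁/q₁).
T_{³He²⁺ ion}/T_{electron} = (5.01×10^-27/2e) / (9.11×10^-31/1e) = 2750.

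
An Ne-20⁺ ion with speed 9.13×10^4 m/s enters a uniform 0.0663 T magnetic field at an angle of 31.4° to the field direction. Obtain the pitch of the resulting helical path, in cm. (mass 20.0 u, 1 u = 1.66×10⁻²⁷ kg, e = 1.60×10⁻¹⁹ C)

pitch ≈ 153 cm

The velocity component along B is v∥ = v cos31.4° = 7.79×10^4 m/s.
The cyclotron period T = 2πm/(qB) = 1.97×10^-5 s is set by m, q, B alone.
Pitch = v∥·T = (7.79×10^4)(1.97×10^-5) = 1.53 m.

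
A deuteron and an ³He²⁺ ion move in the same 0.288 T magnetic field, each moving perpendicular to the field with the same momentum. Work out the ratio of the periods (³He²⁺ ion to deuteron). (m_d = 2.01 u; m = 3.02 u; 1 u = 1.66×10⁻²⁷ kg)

ratio ≈ 0.751

T = 2πm/(qB) is independent of speed, so T₂/T₁ = (m₂/q₂)/(m₁/q₁).
T_{³He²⁺ ion}/T_{deuteron} = (5.01×10^-27/2e) / (3.34×10^-27/1e) = 0.751.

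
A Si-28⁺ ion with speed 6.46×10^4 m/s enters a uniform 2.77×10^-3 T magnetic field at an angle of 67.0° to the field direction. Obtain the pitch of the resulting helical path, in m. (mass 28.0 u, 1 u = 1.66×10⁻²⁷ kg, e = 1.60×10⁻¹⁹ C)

The velocity component along B is v∥ = v cos67.0° = 2.52×10^4 m/s.
The cyclotron period T = 2πm/(qB) = 6.59×10^-4 s is set by m, q, B alone.
Pitch = v∥·T = (2.52×10^4)(6.59×10^-4) = 16.6 m.

pitch ≈ 16.6 m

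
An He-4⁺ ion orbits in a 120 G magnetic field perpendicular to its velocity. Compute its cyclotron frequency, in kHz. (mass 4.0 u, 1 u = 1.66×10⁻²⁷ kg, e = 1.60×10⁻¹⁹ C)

f = qB/(2πm) = (1×1.60×10^-19)(0.0120) / [2π(6.64×10^-27)] = 4.60×10^4 Hz.

f ≈ 46.0 kHz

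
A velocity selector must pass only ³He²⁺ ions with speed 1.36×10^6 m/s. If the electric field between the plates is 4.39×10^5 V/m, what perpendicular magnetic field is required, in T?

qE = qvB ⇒ B = E/v = (4.39×10^5) / (1.36×10^6) = 0.323 T.

B ≈ 0.323 T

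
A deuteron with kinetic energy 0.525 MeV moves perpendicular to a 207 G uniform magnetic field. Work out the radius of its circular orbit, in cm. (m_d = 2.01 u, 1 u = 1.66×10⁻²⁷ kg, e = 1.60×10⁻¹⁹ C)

r ≈ 715 cm

Convert the energy: K = 0.525 MeV = 8.40×10^-14 J.
v = √(2K/m) = √(2·8.40×10^-14/3.34×10^-27) = 7.10×10^6 m/s.
r = mv/(qB) = (3.34×10^-27)(7.10×10^6) / [(1×1.60×10^-19)(0.0207)] = 7.15 m.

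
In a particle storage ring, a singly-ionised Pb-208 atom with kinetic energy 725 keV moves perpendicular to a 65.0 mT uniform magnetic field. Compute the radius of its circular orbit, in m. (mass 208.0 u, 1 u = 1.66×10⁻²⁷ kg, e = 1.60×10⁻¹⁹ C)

r ≈ 27.2 m

Convert the energy: K = 725 keV = 1.16×10^-13 J.
v = √(2K/m) = √(2·1.16×10^-13/3.45×10^-25) = 8.20×10^5 m/s.
r = mv/(qB) = (3.45×10^-25)(8.20×10^5) / [(1×1.60×10^-19)(0.0650)] = 27.2 m.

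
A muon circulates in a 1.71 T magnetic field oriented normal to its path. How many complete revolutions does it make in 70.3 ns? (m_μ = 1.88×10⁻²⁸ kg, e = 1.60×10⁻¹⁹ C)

N = 16

T = 2πm/(qB) = 2π(1.88×10^-28) / [(1×1.60×10^-19)(1.71)] = 4.3174×10^-9 s.
N = t/T = 7.03×10^-8 / 4.3174×10^-9 ≈ 16.28, so 16 complete revolutions.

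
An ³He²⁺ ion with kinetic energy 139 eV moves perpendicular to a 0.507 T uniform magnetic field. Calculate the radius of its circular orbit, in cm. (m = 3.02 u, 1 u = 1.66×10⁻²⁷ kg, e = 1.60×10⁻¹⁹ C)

r ≈ 0.291 cm

Convert the energy: K = 139 eV = 2.22×10^-17 J.
v = √(2K/m) = √(2·2.22×10^-17/5.01×10^-27) = 9.42×10^4 m/s.
r = mv/(qB) = (5.01×10^-27)(9.42×10^4) / [(2×1.60×10^-19)(0.507)] = 2.91×10^-3 m.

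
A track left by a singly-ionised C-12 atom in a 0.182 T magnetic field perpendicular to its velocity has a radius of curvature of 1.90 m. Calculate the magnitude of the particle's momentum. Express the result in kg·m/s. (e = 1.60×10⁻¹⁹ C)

Since qvB = mv²/r, the momentum p = mv = qBr.
p = (1×1.60×10^-19)(0.182)(1.90) = 5.53×10^-20 kg·m/s.

p ≈ 5.53×10^-20 kg·m/s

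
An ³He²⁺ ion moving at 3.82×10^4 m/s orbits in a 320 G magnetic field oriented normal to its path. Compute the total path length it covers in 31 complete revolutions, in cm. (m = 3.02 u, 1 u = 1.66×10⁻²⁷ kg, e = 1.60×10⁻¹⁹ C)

L ≈ 364 cm

r = mv/(qB) = 0.0187 m, so one revolution covers 2πr = 0.118 m.
In 31 revolutions: L = 31·2πr = 3.64 m.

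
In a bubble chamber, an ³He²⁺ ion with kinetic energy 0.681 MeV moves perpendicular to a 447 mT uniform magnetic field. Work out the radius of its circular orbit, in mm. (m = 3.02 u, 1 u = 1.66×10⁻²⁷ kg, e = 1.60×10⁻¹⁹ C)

Convert the energy: K = 0.681 MeV = 1.09×10^-13 J.
v = √(2K/m) = √(2·1.09×10^-13/5.01×10^-27) = 6.59×10^6 m/s.
r = mv/(qB) = (5.01×10^-27)(6.59×10^6) / [(2×1.60×10^-19)(0.447)] = 0.231 m.

r ≈ 231 mm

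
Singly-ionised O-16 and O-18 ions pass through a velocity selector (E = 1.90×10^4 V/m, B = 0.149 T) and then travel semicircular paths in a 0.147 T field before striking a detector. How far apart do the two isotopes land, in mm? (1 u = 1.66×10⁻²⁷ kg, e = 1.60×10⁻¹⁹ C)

Both emerge at v = E/B₁ = 1.28×10^5 m/s.
r = mv/(qB₂), so r₁ = 0.1440 m and r₂ = 0.1620 m, giving Δr = 0.0180 m.
After a semicircle each ion lands a diameter 2r from the entry slit, so the separation is 2Δr = 0.0360 m.

Δd ≈ 36.0 mm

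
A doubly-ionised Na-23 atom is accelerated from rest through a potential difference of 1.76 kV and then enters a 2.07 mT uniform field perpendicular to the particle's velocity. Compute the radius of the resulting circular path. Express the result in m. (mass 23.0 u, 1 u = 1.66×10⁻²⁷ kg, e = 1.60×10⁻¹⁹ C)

r ≈ 9.90 m

The kinetic energy gained is K = qV = (2×1.60×10^-19)(1760) = 5.63×10^-16 J.
v = √(2K/m) = 1.72×10^5 m/s.
r = mv/(qB) = (3.82×10^-26)(1.72×10^5) / [(2×1.60×10^-19)(2.07×10^-3)] = 9.90 m.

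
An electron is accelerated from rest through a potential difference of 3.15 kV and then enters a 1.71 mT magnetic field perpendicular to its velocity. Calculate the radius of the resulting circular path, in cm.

r ≈ 11.1 cm

The kinetic energy gained is K = qV = (1×1.60×10^-19)(3150) = 5.04×10^-16 J.
v = √(2K/m) = 3.33×10^7 m/s.
r = mv/(qB) = (9.11×10^-31)(3.33×10^7) / [(1×1.60×10^-19)(1.71×10^-3)] = 0.111 m.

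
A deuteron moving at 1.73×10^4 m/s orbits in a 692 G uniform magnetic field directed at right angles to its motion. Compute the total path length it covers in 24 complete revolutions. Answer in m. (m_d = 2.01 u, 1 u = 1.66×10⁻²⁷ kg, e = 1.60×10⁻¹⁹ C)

L ≈ 0.786 m

r = mv/(qB) = 5.21×10^-3 m, so one revolution covers 2πr = 0.0328 m.
In 24 revolutions: L = 24·2πr = 0.786 m.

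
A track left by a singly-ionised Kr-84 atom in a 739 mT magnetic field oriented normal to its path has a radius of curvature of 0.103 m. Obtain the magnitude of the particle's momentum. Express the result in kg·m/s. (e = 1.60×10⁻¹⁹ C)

p ≈ 1.22×10^-20 kg·m/s

Since qvB = mv²/r, the momentum p = mv = qBr.
p = (1×1.60×10^-19)(0.739)(0.103) = 1.22×10^-20 kg·m/s.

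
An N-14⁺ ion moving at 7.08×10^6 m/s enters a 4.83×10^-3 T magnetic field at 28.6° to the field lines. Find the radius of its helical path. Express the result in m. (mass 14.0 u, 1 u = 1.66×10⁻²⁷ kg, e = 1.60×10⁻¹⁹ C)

Only the perpendicular component v⊥ = v sin28.6° = 3.39×10^6 m/s is bent by the field.
r = m v⊥ /(qB) = (2.32×10^-26)(3.39×10^6) / [(1×1.60×10^-19)(4.83×10^-3)] = 102 m.

r ≈ 102 m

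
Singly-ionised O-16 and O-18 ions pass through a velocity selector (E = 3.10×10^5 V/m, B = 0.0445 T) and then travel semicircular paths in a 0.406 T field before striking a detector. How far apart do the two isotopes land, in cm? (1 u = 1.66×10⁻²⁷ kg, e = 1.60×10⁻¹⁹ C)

Δd ≈ 71.2 cm

Both emerge at v = E/B₁ = 6.97×10^6 m/s.
r = mv/(qB₂), so r₁ = 2.848 m and r₂ = 3.204 m, giving Δr = 0.356 m.
After a semicircle each ion lands a diameter 2r from the entry slit, so the separation is 2Δr = 0.712 m.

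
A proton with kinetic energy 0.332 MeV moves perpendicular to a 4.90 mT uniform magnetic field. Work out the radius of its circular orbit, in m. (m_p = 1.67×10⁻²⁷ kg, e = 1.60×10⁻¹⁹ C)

r ≈ 17.0 m

Convert the energy: K = 0.332 MeV = 5.31×10^-14 J.
v = √(2K/m) = √(2·5.31×10^-14/1.67×10^-27) = 7.98×10^6 m/s.
r = mv/(qB) = (1.67×10^-27)(7.98×10^6) / [(1×1.60×10^-19)(4.90×10^-3)] = 17.0 m.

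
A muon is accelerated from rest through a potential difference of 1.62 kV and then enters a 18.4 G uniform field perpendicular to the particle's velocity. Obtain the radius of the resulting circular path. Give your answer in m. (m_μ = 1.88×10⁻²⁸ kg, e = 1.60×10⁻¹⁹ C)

The kinetic energy gained is K = qV = (1×1.60×10^-19)(1620) = 2.59×10^-16 J.
v = √(2K/m) = 1.66×10^6 m/s.
r = mv/(qB) = (1.88×10^-28)(1.66×10^6) / [(1×1.60×10^-19)(1.84×10^-3)] = 1.06 m.

r ≈ 1.06 m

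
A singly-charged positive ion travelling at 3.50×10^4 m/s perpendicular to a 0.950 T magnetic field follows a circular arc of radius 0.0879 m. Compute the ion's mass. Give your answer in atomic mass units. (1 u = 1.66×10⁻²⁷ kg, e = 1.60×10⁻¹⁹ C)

m ≈ 230 u

qvB = mv²/r ⇒ m = qBr/v.
m = (1×1.60×10^-19)(0.950)(0.0879) / (3.50×10^4) = 3.82×10^-25 kg = 230 u.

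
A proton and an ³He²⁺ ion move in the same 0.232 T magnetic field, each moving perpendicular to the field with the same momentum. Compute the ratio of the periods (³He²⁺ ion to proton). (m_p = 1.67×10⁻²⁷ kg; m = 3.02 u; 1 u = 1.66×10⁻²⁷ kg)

ratio ≈ 1.50

T = 2πm/(qB) is independent of speed, so T₂/T₁ = (m₂/q₂)/(m₁/q₁).
T_{³He²⁺ ion}/T_{proton} = (5.01×10^-27/2e) / (1.67×10^-27/1e) = 1.50.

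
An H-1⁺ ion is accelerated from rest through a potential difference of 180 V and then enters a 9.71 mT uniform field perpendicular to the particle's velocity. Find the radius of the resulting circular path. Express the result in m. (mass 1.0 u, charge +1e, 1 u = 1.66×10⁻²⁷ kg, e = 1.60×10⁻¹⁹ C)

r ≈ 0.199 m

The kinetic energy gained is K = qV = (1×1.60×10^-19)(180) = 2.88×10^-17 J.
v = √(2K/m) = 1.86×10^5 m/s.
r = mv/(qB) = (1.66×10^-27)(1.86×10^5) / [(1×1.60×10^-19)(9.71×10^-3)] = 0.199 m.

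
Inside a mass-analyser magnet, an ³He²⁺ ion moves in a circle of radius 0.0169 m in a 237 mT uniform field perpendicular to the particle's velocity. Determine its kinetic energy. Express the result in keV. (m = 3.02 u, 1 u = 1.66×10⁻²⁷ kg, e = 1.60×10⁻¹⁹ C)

v = qBr/m = (2×1.60×10^-19)(0.237)(0.0169) / (5.01×10^-27) = 2.56×10^5 m/s.
K = ½mv² = 0.5·(5.01×10^-27)·(2.56×10^5)² = 1.64×10^-16 J = 1.02 keV.

K ≈ 1.02 keV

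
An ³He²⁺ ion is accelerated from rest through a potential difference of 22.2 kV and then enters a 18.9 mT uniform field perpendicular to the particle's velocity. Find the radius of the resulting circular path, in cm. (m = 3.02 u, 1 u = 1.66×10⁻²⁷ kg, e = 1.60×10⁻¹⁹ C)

r ≈ 140 cm

The kinetic energy gained is K = qV = (2×1.60×10^-19)(2.22×10^4) = 7.10×10^-15 J.
v = √(2K/m) = 1.68×10^6 m/s.
r = mv/(qB) = (5.01×10^-27)(1.68×10^6) / [(2×1.60×10^-19)(0.0189)] = 1.40 m.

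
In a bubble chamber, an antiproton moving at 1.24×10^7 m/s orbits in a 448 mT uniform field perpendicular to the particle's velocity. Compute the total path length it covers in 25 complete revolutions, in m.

r = mv/(qB) = 0.289 m, so one revolution covers 2πr = 1.82 m.
In 25 revolutions: L = 25·2πr = 45.4 m.

L ≈ 45.4 m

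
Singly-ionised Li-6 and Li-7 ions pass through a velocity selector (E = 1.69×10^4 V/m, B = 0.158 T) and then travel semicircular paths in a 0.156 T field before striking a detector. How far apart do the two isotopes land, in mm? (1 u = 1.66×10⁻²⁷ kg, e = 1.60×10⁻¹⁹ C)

Δd ≈ 14.2 mm

Both emerge at v = E/B₁ = 1.07×10^5 m/s.
r = mv/(qB₂), so r₁ = 0.04268 m and r₂ = 0.04980 m, giving Δr = 7.11×10^-3 m.
After a semicircle each ion lands a diameter 2r from the entry slit, so the separation is 2Δr = 0.0142 m.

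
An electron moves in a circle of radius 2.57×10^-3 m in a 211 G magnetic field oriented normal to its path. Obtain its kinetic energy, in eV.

K ≈ 258 eV

v = qBr/m = (1×1.60×10^-19)(0.0211)(2.57×10^-3) / (9.11×10^-31) = 9.52×10^6 m/s.
K = ½mv² = 0.5·(9.11×10^-31)·(9.52×10^6)² = 4.13×10^-17 J = 258 eV.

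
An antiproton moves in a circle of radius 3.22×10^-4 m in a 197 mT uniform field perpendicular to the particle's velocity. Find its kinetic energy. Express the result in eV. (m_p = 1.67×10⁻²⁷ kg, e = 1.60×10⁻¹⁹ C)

K ≈ 0.193 eV

v = qBr/m = (1×1.60×10^-19)(0.197)(3.22×10^-4) / (1.67×10^-27) = 6080 m/s.
K = ½mv² = 0.5·(1.67×10^-27)·(6080)² = 3.08×10^-20 J = 0.193 eV.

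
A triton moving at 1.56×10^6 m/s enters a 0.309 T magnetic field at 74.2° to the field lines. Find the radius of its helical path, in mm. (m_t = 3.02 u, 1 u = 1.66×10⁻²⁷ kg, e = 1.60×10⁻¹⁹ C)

r ≈ 152 mm

Only the perpendicular component v⊥ = v sin74.2° = 1.50×10^6 m/s is bent by the field.
r = m v⊥ /(qB) = (5.01×10^-27)(1.50×10^6) / [(1×1.60×10^-19)(0.309)] = 0.152 m.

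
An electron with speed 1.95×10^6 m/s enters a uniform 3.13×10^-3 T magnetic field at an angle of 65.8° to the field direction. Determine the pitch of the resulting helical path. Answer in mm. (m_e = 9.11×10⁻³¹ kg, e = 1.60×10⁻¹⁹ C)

pitch ≈ 9.14 mm

The velocity component along B is v∥ = v cos65.8° = 7.99×10^5 m/s.
The cyclotron period T = 2πm/(qB) = 1.14×10^-8 s is set by m, q, B alone.
Pitch = v∥·T = (7.99×10^5)(1.14×10^-8) = 9.14×10^-3 m.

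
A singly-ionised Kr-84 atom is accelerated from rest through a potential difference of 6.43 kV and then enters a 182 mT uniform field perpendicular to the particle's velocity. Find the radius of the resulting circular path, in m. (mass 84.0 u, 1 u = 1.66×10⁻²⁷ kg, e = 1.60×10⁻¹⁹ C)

r ≈ 0.582 m

The kinetic energy gained is K = qV = (1×1.60×10^-19)(6430) = 1.03×10^-15 J.
v = √(2K/m) = 1.21×10^5 m/s.
r = mv/(qB) = (1.39×10^-25)(1.21×10^5) / [(1×1.60×10^-19)(0.182)] = 0.582 m.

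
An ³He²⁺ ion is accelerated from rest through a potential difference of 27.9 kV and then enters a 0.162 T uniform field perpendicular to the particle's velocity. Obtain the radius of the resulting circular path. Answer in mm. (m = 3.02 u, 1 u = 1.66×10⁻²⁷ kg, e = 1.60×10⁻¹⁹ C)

The kinetic energy gained is K = qV = (2×1.60×10^-19)(2.79×10^4) = 8.93×10^-15 J.
v = √(2K/m) = 1.89×10^6 m/s.
r = mv/(qB) = (5.01×10^-27)(1.89×10^6) / [(2×1.60×10^-19)(0.162)] = 0.183 m.

r ≈ 183 mm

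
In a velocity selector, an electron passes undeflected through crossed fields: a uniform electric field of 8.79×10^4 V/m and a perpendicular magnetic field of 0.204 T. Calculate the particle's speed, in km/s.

For zero net force, qE = qvB, so v = E/B.
v = (8.79×10^4) / (0.204) = 4.31×10^5 m/s.

v ≈ 431 km/s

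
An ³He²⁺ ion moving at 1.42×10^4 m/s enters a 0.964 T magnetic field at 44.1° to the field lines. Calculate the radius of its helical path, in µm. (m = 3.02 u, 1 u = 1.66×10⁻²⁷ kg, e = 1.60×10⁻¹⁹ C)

Only the perpendicular component v⊥ = v sin44.1° = 9880 m/s is bent by the field.
r = m v⊥ /(qB) = (5.01×10^-27)(9880) / [(2×1.60×10^-19)(0.964)] = 1.61×10^-4 m.

r ≈ 161 µm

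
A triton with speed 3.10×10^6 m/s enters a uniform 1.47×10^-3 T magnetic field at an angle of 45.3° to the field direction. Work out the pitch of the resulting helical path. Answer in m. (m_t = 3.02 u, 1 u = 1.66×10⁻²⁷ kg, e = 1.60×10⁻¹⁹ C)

The velocity component along B is v∥ = v cos45.3° = 2.18×10^6 m/s.
The cyclotron period T = 2πm/(qB) = 1.34×10^-4 s is set by m, q, B alone.
Pitch = v∥·T = (2.18×10^6)(1.34×10^-4) = 292 m.

pitch ≈ 292 m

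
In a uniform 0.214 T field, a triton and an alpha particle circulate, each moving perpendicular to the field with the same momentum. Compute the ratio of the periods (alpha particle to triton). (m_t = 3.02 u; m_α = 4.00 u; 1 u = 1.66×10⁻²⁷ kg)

T = 2πm/(qB) is independent of speed, so T₂/T₁ = (m₂/q₂)/(m₁/q₁).
T_{alpha particle}/T_{triton} = (6.64×10^-27/2e) / (5.01×10^-27/1e) = 0.662.

ratio ≈ 0.662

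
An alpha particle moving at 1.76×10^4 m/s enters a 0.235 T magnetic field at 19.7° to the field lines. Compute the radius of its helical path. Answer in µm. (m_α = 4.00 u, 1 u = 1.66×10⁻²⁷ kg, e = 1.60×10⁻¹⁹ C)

Only the perpendicular component v⊥ = v sin19.7° = 5930 m/s is bent by the field.
r = m v⊥ /(qB) = (6.64×10^-27)(5930) / [(2×1.60×10^-19)(0.235)] = 5.24×10^-4 m.

r ≈ 524 µm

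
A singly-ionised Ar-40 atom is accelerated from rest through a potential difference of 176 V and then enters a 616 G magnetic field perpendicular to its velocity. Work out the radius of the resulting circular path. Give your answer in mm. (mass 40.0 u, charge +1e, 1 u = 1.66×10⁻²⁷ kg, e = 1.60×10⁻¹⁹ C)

The kinetic energy gained is K = qV = (1×1.60×10^-19)(176) = 2.82×10^-17 J.
v = √(2K/m) = 2.91×10^4 m/s.
r = mv/(qB) = (6.64×10^-26)(2.91×10^4) / [(1×1.60×10^-19)(0.0616)] = 0.196 m.

r ≈ 196 mm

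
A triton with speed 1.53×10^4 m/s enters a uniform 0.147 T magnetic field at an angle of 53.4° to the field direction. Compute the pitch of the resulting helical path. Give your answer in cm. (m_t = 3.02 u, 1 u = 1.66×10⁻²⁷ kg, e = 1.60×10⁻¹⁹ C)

pitch ≈ 1.22 cm

The velocity component along B is v∥ = v cos53.4° = 9120 m/s.
The cyclotron period T = 2πm/(qB) = 1.34×10^-6 s is set by m, q, B alone.
Pitch = v∥·T = (9120)(1.34×10^-6) = 0.0122 m.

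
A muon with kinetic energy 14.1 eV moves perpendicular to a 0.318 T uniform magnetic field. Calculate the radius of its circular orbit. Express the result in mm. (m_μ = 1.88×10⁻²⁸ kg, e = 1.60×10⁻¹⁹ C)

r ≈ 0.572 mm

Convert the energy: K = 14.1 eV = 2.26×10^-18 J.
v = √(2K/m) = √(2·2.26×10^-18/1.88×10^-28) = 1.55×10^5 m/s.
r = mv/(qB) = (1.88×10^-28)(1.55×10^5) / [(1×1.60×10^-19)(0.318)] = 5.72×10^-4 m.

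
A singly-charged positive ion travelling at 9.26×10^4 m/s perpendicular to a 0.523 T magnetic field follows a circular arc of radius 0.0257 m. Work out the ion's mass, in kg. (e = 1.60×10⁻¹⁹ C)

qvB = mv²/r ⇒ m = qBr/v.
m = (1×1.60×10^-19)(0.523)(0.0257) / (9.26×10^4) = 2.32×10^-26 kg.

m ≈ 2.32×10^-26 kg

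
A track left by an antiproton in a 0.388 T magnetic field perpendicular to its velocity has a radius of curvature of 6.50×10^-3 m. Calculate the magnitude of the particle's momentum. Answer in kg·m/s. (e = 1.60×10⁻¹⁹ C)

p ≈ 4.04×10^-22 kg·m/s

Since qvB = mv²/r, the momentum p = mv = qBr.
p = (1×1.60×10^-19)(0.388)(6.50×10^-3) = 4.04×10^-22 kg·m/s.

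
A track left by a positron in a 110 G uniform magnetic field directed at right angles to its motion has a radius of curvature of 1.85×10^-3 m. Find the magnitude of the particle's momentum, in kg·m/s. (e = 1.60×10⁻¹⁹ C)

p ≈ 3.26×10^-24 kg·m/s

Since qvB = mv²/r, the momentum p = mv = qBr.
p = (1×1.60×10^-19)(0.0110)(1.85×10^-3) = 3.26×10^-24 kg·m/s.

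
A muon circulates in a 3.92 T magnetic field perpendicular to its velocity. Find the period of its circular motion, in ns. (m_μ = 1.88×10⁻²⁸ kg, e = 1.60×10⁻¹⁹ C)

T ≈ 1.88 ns

The cyclotron period is independent of speed: T = 2πm/(qB).
T = 2π(1.88×10^-28) / [(1×1.60×10^-19)(3.92)] = 1.88×10^-9 s.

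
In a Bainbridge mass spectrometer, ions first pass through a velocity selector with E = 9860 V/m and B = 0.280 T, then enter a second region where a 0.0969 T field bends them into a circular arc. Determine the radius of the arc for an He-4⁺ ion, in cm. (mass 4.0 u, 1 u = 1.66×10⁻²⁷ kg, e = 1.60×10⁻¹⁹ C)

The selector passes v = E/B = 9860/0.280 = 3.52×10^4 m/s.
In the deflection region, r = mv/(qB₂) = (6.64×10^-27)(3.52×10^4) / [(1×1.60×10^-19)(0.0969)] = 0.0151 m.

r ≈ 1.51 cm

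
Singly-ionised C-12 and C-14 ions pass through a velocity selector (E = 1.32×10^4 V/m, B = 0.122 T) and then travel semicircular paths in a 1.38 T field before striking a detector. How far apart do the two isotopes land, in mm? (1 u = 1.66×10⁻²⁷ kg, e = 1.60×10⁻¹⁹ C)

Δd ≈ 3.25 mm

Both emerge at v = E/B₁ = 1.08×10^5 m/s.
r = mv/(qB₂), so r₁ = 9.761×10^-3 m and r₂ = 0.01139 m, giving Δr = 1.63×10^-3 m.
After a semicircle each ion lands a diameter 2r from the entry slit, so the separation is 2Δr = 3.25×10^-3 m.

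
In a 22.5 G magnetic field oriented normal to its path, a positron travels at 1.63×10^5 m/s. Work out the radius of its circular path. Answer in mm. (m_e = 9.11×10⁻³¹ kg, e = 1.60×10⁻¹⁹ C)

r ≈ 0.412 mm

The magnetic force provides the centripetal force: qvB = mv²/r, so r = mv/(qB).
r = (9.11×10^-31 kg)(1.63×10^5 m/s) / [(1×1.60×10^-19 C)(2.25×10^-3 T)] = 4.12×10^-4 m.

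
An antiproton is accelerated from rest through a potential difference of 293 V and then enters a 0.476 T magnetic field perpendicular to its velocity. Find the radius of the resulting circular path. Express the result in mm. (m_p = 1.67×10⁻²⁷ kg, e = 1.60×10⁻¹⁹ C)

The kinetic energy gained is K = qV = (1×1.60×10^-19)(293) = 4.69×10^-17 J.
v = √(2K/m) = 2.37×10^5 m/s.
r = mv/(qB) = (1.67×10^-27)(2.37×10^5) / [(1×1.60×10^-19)(0.476)] = 5.20×10^-3 m.

r ≈ 5.20 mm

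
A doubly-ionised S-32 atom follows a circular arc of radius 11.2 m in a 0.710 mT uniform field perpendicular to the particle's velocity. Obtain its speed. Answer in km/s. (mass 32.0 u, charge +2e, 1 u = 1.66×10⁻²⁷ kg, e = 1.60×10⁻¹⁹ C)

From qvB = mv²/r, v = qBr/m.
v = (2×1.60×10^-19)(7.10×10^-4)(11.2) / (5.31×10^-26) = 4.79×10^4 m/s.

v ≈ 47.9 km/s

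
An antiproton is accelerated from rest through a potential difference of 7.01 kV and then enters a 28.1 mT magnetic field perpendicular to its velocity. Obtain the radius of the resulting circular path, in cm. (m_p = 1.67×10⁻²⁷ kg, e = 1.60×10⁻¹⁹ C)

r ≈ 43.0 cm

The kinetic energy gained is K = qV = (1×1.60×10^-19)(7010) = 1.12×10^-15 J.
v = √(2K/m) = 1.16×10^6 m/s.
r = mv/(qB) = (1.67×10^-27)(1.16×10^6) / [(1×1.60×10^-19)(0.0281)] = 0.430 m.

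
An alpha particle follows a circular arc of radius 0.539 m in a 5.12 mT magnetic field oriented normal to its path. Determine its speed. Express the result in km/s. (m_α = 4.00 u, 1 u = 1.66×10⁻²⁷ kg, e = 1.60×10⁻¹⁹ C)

v ≈ 133 km/s

From qvB = mv²/r, v = qBr/m.
v = (2×1.60×10^-19)(5.12×10^-3)(0.539) / (6.64×10^-27) = 1.33×10^5 m/s.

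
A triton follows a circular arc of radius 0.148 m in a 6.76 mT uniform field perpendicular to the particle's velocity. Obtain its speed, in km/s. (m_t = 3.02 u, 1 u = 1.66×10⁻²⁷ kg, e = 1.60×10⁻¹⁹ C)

From qvB = mv²/r, v = qBr/m.
v = (1×1.60×10^-19)(6.76×10^-3)(0.148) / (5.01×10^-27) = 3.19×10^4 m/s.

v ≈ 31.9 km/s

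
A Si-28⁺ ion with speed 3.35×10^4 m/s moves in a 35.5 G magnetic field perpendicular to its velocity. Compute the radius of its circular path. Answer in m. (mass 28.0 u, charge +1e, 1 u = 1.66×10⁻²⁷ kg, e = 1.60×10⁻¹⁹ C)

The magnetic force provides the centripetal force: qvB = mv²/r, so r = mv/(qB).
r = (4.65×10^-26 kg)(3.35×10^4 m/s) / [(1×1.60×10^-19 C)(3.55×10^-3 T)] = 2.74 m.

r ≈ 2.74 m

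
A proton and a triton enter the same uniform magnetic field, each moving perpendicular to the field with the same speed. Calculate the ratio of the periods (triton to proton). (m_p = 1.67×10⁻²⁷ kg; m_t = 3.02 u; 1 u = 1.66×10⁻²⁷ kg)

T = 2πm/(qB) is independent of speed, so T₂/T₁ = (m₂/q₂)/(m₁/q₁).
T_{triton}/T_{proton} = (5.01×10^-27/1e) / (1.67×10^-27/1e) = 3.00.

ratio ≈ 3.00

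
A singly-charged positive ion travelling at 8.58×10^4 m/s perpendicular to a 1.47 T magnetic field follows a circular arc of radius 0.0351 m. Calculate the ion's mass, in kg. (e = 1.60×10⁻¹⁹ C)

qvB = mv²/r ⇒ m = qBr/v.
m = (1×1.60×10^-19)(1.47)(0.0351) / (8.58×10^4) = 9.62×10^-26 kg.

m ≈ 9.62×10^-26 kg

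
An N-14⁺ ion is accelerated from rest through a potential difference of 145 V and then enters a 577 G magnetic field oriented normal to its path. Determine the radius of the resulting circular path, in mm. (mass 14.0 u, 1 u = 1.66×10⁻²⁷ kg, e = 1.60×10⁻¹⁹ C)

The kinetic energy gained is K = qV = (1×1.60×10^-19)(145) = 2.32×10^-17 J.
v = √(2K/m) = 4.47×10^4 m/s.
r = mv/(qB) = (2.32×10^-26)(4.47×10^4) / [(1×1.60×10^-19)(0.0577)] = 0.112 m.

r ≈ 112 mm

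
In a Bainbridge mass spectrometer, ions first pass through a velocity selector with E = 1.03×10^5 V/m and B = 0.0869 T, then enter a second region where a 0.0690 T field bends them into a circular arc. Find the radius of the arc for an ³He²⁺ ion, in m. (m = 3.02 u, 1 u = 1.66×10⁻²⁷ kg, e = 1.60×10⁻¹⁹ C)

The selector passes v = E/B = 1.03×10^5/0.0869 = 1.19×10^6 m/s.
In the deflection region, r = mv/(qB₂) = (5.01×10^-27)(1.19×10^6) / [(2×1.60×10^-19)(0.0690)] = 0.269 m.

r ≈ 0.269 m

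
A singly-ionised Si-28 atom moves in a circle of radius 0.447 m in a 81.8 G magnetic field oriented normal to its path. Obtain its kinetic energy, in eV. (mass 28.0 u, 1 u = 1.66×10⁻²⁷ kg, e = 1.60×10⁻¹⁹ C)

K ≈ 23.0 eV

v = qBr/m = (1×1.60×10^-19)(8.18×10^-3)(0.447) / (4.65×10^-26) = 1.26×10^4 m/s.
K = ½mv² = 0.5·(4.65×10^-26)·(1.26×10^4)² = 3.68×10^-18 J = 23.0 eV.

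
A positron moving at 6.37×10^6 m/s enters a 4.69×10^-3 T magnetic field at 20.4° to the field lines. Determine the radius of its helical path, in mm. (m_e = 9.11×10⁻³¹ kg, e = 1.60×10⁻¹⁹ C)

Only the perpendicular component v⊥ = v sin20.4° = 2.22×10^6 m/s is bent by the field.
r = m v⊥ /(qB) = (9.11×10^-31)(2.22×10^6) / [(1×1.60×10^-19)(4.69×10^-3)] = 2.70×10^-3 m.

r ≈ 2.70 mm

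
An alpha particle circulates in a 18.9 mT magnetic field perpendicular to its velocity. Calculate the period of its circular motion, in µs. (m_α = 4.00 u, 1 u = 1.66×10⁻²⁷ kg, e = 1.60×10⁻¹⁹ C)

The cyclotron period is independent of speed: T = 2πm/(qB).
T = 2π(6.64×10^-27) / [(2×1.60×10^-19)(0.0189)] = 6.90×10^-6 s.

T ≈ 6.90 µs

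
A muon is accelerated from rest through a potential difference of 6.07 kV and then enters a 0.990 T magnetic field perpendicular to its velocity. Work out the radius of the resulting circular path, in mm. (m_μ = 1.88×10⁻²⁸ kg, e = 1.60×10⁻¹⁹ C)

r ≈ 3.81 mm

The kinetic energy gained is K = qV = (1×1.60×10^-19)(6070) = 9.71×10^-16 J.
v = √(2K/m) = 3.21×10^6 m/s.
r = mv/(qB) = (1.88×10^-28)(3.21×10^6) / [(1×1.60×10^-19)(0.990)] = 3.81×10^-3 m.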